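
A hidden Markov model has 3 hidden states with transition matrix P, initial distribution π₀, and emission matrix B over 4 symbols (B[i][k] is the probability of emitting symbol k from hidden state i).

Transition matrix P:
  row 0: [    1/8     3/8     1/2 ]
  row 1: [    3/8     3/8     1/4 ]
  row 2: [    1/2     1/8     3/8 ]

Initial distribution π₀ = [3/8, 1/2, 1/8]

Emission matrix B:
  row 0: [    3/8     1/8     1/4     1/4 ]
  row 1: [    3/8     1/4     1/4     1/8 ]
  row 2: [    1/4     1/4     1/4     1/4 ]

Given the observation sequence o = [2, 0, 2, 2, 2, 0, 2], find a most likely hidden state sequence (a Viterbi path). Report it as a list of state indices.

path = [1, 0, 2, 0, 2, 0, 2]

t=0: δ = [9.375e-02, 1.250e-01, 3.125e-02]  (obs o_0=2)
t=1: δ = [1.758e-02, 1.758e-02, 1.172e-02]  ψ = [1, 1, 0]  (obs o_1=0)
t=2: δ = [1.648e-03, 1.648e-03, 2.197e-03]  ψ = [1, 0, 0]  (obs o_2=2)
t=3: δ = [2.747e-04, 1.545e-04, 2.060e-04]  ψ = [2, 0, 0]  (obs o_3=2)
t=4: δ = [2.575e-05, 2.575e-05, 3.433e-05]  ψ = [2, 0, 0]  (obs o_4=2)
t=5: δ = [6.437e-06, 3.621e-06, 3.219e-06]  ψ = [2, 0, 0]  (obs o_5=0)
t=6: δ = [4.023e-07, 6.035e-07, 8.047e-07]  ψ = [2, 0, 0]  (obs o_6=2)
backtrack: best end state = 2; path = [1, 0, 2, 0, 2, 0, 2]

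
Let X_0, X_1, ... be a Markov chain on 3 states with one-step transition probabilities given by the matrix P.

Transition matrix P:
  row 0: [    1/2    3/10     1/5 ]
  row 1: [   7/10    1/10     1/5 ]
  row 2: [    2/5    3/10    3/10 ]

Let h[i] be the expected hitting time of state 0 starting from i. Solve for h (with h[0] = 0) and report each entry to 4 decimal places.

First-step conditioning: h[0] = 0; for i ≠ 0, h[i] = 1 + Σ_k P[i][k]·h[k].
  h[1] = 1 + 1/10·h[1] + 1/5·h[2]
  h[2] = 1 + 3/10·h[1] + 3/10·h[2]
Solving the 2×2 linear system over states ≠ 0 gives exactly h = [0, 30/19, 40/19] (h[0] = 0 is the target).

h = [0.0000, 1.5789, 2.1053]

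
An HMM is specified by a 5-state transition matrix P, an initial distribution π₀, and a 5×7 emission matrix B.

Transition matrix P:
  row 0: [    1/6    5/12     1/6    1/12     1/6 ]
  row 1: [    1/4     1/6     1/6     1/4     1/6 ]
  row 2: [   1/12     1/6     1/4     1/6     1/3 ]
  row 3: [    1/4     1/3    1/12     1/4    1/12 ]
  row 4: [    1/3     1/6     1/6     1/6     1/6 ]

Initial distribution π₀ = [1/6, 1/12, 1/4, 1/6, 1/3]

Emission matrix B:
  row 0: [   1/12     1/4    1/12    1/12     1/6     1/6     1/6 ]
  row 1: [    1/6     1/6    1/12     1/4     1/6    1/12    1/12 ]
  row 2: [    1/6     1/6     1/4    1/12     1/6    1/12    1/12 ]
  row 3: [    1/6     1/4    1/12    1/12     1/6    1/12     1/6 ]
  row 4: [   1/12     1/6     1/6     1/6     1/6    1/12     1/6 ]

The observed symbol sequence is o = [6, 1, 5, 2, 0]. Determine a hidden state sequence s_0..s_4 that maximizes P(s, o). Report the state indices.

t=0: δ = [2.778e-02, 6.944e-03, 2.083e-02, 2.778e-02, 5.556e-02]  (obs o_0=6)
t=1: δ = [4.630e-03, 1.929e-03, 1.543e-03, 2.315e-03, 1.543e-03]  ψ = [4, 0, 4, 4, 4]  (obs o_1=1)
t=2: δ = [1.286e-04, 1.608e-04, 6.430e-05, 4.823e-05, 6.430e-05]  ψ = [0, 0, 0, 3, 0]  (obs o_2=5)
t=3: δ = [3.349e-06, 4.465e-06, 6.698e-06, 3.349e-06, 4.465e-06]  ψ = [1, 0, 1, 1, 1]  (obs o_3=2)
t=4: δ = [1.240e-07, 2.326e-07, 2.791e-07, 1.861e-07, 1.861e-07]  ψ = [4, 0, 2, 1, 2]  (obs o_4=0)
backtrack: best end state = 2; path = [4, 0, 1, 2, 2]

path = [4, 0, 1, 2, 2]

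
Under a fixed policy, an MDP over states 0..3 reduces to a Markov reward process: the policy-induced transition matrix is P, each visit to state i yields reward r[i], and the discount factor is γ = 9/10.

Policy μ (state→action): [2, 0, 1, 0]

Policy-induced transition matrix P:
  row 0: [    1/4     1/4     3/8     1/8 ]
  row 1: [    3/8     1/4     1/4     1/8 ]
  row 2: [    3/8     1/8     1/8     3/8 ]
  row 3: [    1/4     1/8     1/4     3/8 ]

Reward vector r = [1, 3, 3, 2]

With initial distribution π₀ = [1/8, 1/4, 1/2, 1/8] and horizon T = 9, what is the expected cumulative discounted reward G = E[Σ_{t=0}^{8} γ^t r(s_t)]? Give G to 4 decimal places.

G = 13.5004

t=0: π = [0.1250, 0.2500, 0.5000, 0.1250], E[r] = 2.6250, γ^t·E[r] = 2.625000, running G = 2.625000
t=1: π = [0.3438, 0.1719, 0.2031, 0.2813], E[r] = 2.0313, γ^t·E[r] = 1.828125, running G = 4.453125
t=2: π = [0.2969, 0.1895, 0.2676, 0.2461], E[r] = 2.1602, γ^t·E[r] = 1.749727, running G = 6.202852
t=3: π = [0.3071, 0.1858, 0.2537, 0.2534], E[r] = 2.1323, γ^t·E[r] = 1.554464, running G = 7.757316
t=4: π = [0.3049, 0.1866, 0.2567, 0.2518], E[r] = 2.1384, γ^t·E[r] = 1.402982, running G = 9.160298
t=5: π = [0.3054, 0.1864, 0.2560, 0.2521], E[r] = 2.1371, γ^t·E[r] = 1.261914, running G = 10.422212
t=6: π = [0.3053, 0.1865, 0.2562, 0.2520], E[r] = 2.1373, γ^t·E[r] = 1.135873, running G = 11.558085
t=7: π = [0.3053, 0.1865, 0.2561, 0.2521], E[r] = 2.1373, γ^t·E[r] = 1.022256, running G = 12.580341
t=8: π = [0.3053, 0.1865, 0.2561, 0.2520], E[r] = 2.1373, γ^t·E[r] = 0.920036, running G = 13.500378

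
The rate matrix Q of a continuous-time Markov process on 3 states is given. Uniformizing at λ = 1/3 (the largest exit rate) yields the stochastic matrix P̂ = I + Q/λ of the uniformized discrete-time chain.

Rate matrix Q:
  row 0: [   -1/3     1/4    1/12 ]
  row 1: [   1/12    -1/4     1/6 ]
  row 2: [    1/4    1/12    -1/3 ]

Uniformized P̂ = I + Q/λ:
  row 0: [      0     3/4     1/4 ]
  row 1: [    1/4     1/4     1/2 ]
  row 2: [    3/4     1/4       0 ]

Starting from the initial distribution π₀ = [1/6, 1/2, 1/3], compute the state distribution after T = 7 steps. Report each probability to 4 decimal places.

t=0: π = [0.1667, 0.5000, 0.3333]
t=1: π = [0.3750, 0.3333, 0.2917]
t=2: π = [0.3021, 0.4375, 0.2604]
t=3: π = [0.3047, 0.4010, 0.2943]
t=4: π = [0.3210, 0.4023, 0.2767]
t=5: π = [0.3081, 0.4105, 0.2814]
t=6: π = [0.3137, 0.4041, 0.2823]
t=7: π = [0.3127, 0.4068, 0.2804]

π = [0.3127, 0.4068, 0.2804]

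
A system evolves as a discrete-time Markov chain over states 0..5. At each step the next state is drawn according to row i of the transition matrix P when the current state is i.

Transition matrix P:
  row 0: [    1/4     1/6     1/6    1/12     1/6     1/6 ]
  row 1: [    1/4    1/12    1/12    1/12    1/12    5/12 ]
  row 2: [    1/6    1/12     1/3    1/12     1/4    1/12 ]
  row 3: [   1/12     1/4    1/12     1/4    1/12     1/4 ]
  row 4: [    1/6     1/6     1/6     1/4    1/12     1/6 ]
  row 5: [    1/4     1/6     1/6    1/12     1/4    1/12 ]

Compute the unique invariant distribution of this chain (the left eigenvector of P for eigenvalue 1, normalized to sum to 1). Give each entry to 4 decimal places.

Balance equations π_j = Σ_i π_i·P[i][j]:
  π_0 = 1/4·π_0 + 1/4·π_1 + 1/6·π_2 + 1/12·π_3 + 1/6·π_4 + 1/4·π_5
  π_1 = 1/6·π_0 + 1/12·π_1 + 1/12·π_2 + 1/4·π_3 + 1/6·π_4 + 1/6·π_5
  π_2 = 1/6·π_0 + 1/12·π_1 + 1/3·π_2 + 1/12·π_3 + 1/6·π_4 + 1/6·π_5
  π_3 = 1/12·π_0 + 1/12·π_1 + 1/12·π_2 + 1/4·π_3 + 1/4·π_4 + 1/12·π_5
  π_4 = 1/6·π_0 + 1/12·π_1 + 1/4·π_2 + 1/12·π_3 + 1/12·π_4 + 1/4·π_5
  normalize: π_0 + π_1 + π_2 + π_3 + π_4 + π_5 = 1
Solving the linear system gives exactly π = [3173/15833, 33423/221662, 2719/15833, 29241/221662, 17687/110831, 20568/110831].

π = [0.2004, 0.1508, 0.1717, 0.1319, 0.1596, 0.1856]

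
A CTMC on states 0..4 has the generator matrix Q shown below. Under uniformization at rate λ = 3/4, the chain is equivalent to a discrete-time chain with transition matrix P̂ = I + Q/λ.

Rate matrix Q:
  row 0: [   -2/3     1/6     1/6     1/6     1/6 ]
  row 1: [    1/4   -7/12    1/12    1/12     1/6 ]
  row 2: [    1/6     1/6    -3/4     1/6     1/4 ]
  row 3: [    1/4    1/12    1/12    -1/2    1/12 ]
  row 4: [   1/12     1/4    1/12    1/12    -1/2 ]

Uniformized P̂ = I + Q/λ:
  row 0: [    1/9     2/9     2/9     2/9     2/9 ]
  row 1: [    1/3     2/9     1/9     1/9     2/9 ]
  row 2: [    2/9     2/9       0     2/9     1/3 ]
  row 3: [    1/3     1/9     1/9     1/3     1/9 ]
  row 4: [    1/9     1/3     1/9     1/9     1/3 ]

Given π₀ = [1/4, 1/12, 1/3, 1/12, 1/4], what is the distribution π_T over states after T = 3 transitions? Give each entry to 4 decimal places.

π = [0.2173, 0.2285, 0.1221, 0.1902, 0.2419]

t=0: π = [0.2500, 0.0833, 0.3333, 0.0833, 0.2500]
t=1: π = [0.1852, 0.2407, 0.1019, 0.1944, 0.2778]
t=2: π = [0.2191, 0.2315, 0.1204, 0.1862, 0.2428]
t=3: π = [0.2173, 0.2285, 0.1221, 0.1902, 0.2419]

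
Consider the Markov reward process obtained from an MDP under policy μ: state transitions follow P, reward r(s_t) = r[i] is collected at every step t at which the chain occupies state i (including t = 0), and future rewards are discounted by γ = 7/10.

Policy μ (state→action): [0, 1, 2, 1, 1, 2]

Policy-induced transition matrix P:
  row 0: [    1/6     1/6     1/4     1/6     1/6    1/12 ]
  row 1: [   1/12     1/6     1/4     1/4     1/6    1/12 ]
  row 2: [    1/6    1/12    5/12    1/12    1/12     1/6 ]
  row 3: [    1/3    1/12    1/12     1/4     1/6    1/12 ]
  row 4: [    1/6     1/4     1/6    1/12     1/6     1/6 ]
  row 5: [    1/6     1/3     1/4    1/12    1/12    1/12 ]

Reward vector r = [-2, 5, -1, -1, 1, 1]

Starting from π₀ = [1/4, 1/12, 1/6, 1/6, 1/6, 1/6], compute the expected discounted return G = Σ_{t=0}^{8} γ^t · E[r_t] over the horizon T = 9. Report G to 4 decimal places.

t=0: π = [0.2500, 0.0833, 0.1667, 0.1667, 0.1667, 0.1667], E[r] = -0.0833, γ^t·E[r] = -0.083333, running G = -0.083333
t=1: π = [0.1875, 0.1806, 0.2361, 0.1458, 0.1389, 0.1111], E[r] = 0.3958, γ^t·E[r] = 0.277083, running G = 0.193750
t=2: π = [0.1759, 0.1649, 0.2535, 0.1534, 0.1377, 0.1146], E[r] = 0.3183, γ^t·E[r] = 0.155961, running G = 0.349711
t=3: π = [0.1785, 0.1633, 0.2552, 0.1510, 0.1360, 0.1159], E[r] = 0.3054, γ^t·E[r] = 0.104756, running G = 0.454467
t=4: π = [0.1782, 0.1635, 0.2560, 0.1506, 0.1357, 0.1159], E[r] = 0.3059, γ^t·E[r] = 0.073452, running G = 0.527918
t=5: π = [0.1781, 0.1634, 0.2563, 0.1505, 0.1357, 0.1160], E[r] = 0.3056, γ^t·E[r] = 0.051369, running G = 0.579288
t=6: π = [0.1781, 0.1634, 0.2563, 0.1505, 0.1356, 0.1160], E[r] = 0.3056, γ^t·E[r] = 0.035949, running G = 0.615237
t=7: π = [0.1781, 0.1634, 0.2563, 0.1505, 0.1356, 0.1160], E[r] = 0.3056, γ^t·E[r] = 0.025163, running G = 0.640400
t=8: π = [0.1781, 0.1634, 0.2563, 0.1505, 0.1356, 0.1160], E[r] = 0.3055, γ^t·E[r] = 0.017614, running G = 0.658014

G = 0.6580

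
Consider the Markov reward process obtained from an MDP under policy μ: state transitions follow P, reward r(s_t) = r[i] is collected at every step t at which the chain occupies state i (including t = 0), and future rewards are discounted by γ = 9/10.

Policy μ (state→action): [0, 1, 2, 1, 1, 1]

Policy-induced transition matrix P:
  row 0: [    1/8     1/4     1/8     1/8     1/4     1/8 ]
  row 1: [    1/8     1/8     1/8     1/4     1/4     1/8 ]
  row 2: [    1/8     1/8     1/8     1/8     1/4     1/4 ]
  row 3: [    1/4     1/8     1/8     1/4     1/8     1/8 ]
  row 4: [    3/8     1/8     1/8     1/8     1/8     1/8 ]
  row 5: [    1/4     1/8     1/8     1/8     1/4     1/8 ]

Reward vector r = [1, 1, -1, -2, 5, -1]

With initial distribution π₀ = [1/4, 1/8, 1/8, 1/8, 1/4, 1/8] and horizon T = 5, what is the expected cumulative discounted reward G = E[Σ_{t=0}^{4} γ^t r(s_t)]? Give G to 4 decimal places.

t=0: π = [0.2500, 0.1250, 0.1250, 0.1250, 0.2500, 0.1250], E[r] = 1.1250, γ^t·E[r] = 1.125000, running G = 1.125000
t=1: π = [0.2188, 0.1563, 0.1250, 0.1563, 0.2031, 0.1406], E[r] = 0.8125, γ^t·E[r] = 0.731250, running G = 1.856250
t=2: π = [0.2129, 0.1523, 0.1250, 0.1641, 0.2051, 0.1406], E[r] = 0.7969, γ^t·E[r] = 0.645469, running G = 2.501719
t=3: π = [0.2144, 0.1516, 0.1250, 0.1646, 0.2039, 0.1406], E[r] = 0.7905, γ^t·E[r] = 0.576294, running G = 3.078013
t=4: π = [0.2141, 0.1518, 0.1250, 0.1645, 0.2039, 0.1406], E[r] = 0.7910, γ^t·E[r] = 0.518965, running G = 3.596979

G = 3.5970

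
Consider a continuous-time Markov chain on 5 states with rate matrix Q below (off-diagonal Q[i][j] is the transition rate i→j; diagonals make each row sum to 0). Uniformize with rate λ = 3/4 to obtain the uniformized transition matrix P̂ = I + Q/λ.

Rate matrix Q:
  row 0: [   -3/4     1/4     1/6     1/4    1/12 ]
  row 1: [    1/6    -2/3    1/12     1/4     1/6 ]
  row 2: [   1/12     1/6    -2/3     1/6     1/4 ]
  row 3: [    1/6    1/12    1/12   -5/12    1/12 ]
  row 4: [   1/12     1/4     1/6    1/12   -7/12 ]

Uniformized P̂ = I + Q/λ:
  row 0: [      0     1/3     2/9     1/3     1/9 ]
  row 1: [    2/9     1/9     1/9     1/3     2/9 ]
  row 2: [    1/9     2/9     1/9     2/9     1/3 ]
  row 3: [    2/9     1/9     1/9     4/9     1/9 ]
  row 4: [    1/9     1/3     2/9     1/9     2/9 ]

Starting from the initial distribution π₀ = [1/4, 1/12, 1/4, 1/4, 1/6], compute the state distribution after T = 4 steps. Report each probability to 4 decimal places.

π = [0.1515, 0.2026, 0.1485, 0.3093, 0.1880]

t=0: π = [0.2500, 0.0833, 0.2500, 0.2500, 0.1667]
t=1: π = [0.1204, 0.2315, 0.1574, 0.2963, 0.1944]
t=2: π = [0.1564, 0.1986, 0.1461, 0.3056, 0.1934]
t=3: π = [0.1497, 0.2051, 0.1500, 0.3081, 0.1871]
t=4: π = [0.1515, 0.2026, 0.1485, 0.3093, 0.1880]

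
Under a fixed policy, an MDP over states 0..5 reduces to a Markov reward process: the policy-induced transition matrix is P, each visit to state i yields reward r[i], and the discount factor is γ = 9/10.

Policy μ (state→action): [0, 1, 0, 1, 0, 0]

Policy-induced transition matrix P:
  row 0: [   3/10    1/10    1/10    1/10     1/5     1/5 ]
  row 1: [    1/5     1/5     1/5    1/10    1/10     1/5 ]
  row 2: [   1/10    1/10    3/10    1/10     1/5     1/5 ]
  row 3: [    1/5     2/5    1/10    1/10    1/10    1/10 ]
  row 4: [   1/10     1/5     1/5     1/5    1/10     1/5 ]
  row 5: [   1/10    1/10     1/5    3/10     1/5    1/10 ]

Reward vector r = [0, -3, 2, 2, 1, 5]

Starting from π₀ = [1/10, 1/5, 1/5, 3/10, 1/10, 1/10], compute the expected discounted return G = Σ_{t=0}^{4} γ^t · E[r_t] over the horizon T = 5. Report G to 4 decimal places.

t=0: π = [0.1000, 0.2000, 0.2000, 0.3000, 0.1000, 0.1000], E[r] = 1.0000, γ^t·E[r] = 1.000000, running G = 1.000000
t=1: π = [0.1700, 0.2200, 0.1800, 0.1300, 0.1400, 0.1600], E[r] = 0.9000, γ^t·E[r] = 0.810000, running G = 1.810000
t=2: π = [0.1690, 0.1750, 0.1880, 0.1460, 0.1510, 0.1710], E[r] = 1.1490, γ^t·E[r] = 0.930690, running G = 2.740690
t=3: π = [0.1659, 0.1764, 0.1873, 0.1493, 0.1528, 0.1683], E[r] = 1.1383, γ^t·E[r] = 0.829821, running G = 3.570511
t=4: π = [0.1658, 0.1777, 0.1872, 0.1489, 0.1522, 0.1682], E[r] = 1.1325, γ^t·E[r] = 0.743046, running G = 4.313557

G = 4.3136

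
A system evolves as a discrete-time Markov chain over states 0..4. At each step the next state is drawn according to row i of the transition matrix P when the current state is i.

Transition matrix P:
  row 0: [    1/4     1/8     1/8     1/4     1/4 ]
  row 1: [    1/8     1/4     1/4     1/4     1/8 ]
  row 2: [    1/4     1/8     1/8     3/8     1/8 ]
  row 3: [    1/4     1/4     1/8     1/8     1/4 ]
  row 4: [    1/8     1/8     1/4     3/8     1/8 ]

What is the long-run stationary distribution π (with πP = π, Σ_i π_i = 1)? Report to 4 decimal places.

π = [0.2046, 0.1802, 0.1704, 0.2615, 0.1833]

Balance equations π_j = Σ_i π_i·P[i][j]:
  π_0 = 1/4·π_0 + 1/8·π_1 + 1/4·π_2 + 1/4·π_3 + 1/8·π_4
  π_1 = 1/8·π_0 + 1/4·π_1 + 1/8·π_2 + 1/4·π_3 + 1/8·π_4
  π_2 = 1/8·π_0 + 1/4·π_1 + 1/8·π_2 + 1/8·π_3 + 1/4·π_4
  π_3 = 1/4·π_0 + 1/4·π_1 + 3/8·π_2 + 1/8·π_3 + 3/8·π_4
  normalize: π_0 + π_1 + π_2 + π_3 + π_4 = 1
Solving the linear system gives exactly π = [941/4600, 829/4600, 98/575, 1203/4600, 843/4600].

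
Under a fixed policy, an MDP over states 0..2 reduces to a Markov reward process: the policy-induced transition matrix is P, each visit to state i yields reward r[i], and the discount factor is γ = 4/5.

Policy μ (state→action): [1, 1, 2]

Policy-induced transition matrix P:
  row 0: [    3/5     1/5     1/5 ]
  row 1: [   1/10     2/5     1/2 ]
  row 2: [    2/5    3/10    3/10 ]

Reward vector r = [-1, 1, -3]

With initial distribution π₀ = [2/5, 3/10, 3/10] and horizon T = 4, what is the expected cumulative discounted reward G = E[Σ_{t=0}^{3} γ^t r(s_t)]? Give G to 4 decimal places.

t=0: π = [0.4000, 0.3000, 0.3000], E[r] = -1.0000, γ^t·E[r] = -1.000000, running G = -1.000000
t=1: π = [0.3900, 0.2900, 0.3200], E[r] = -1.0600, γ^t·E[r] = -0.848000, running G = -1.848000
t=2: π = [0.3910, 0.2900, 0.3190], E[r] = -1.0580, γ^t·E[r] = -0.677120, running G = -2.525120
t=3: π = [0.3912, 0.2899, 0.3189], E[r] = -1.0580, γ^t·E[r] = -0.541696, running G = -3.066816

G = -3.0668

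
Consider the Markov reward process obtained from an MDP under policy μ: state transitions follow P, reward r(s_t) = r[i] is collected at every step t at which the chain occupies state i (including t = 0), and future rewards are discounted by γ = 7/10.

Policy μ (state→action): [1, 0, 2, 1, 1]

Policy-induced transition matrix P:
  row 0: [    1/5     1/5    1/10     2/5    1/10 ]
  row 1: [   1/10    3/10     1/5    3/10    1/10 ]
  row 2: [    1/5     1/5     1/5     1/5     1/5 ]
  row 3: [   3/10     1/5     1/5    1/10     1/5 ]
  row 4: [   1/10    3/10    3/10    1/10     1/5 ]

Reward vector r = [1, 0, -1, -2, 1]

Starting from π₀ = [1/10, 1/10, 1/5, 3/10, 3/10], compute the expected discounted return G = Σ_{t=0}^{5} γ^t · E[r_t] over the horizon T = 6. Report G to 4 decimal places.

G = -0.9162

t=0: π = [0.1000, 0.1000, 0.2000, 0.3000, 0.3000], E[r] = -0.4000, γ^t·E[r] = -0.400000, running G = -0.400000
t=1: π = [0.1900, 0.2400, 0.2200, 0.1700, 0.1800], E[r] = -0.1900, γ^t·E[r] = -0.133000, running G = -0.533000
t=2: π = [0.1750, 0.2420, 0.1990, 0.2270, 0.1570], E[r] = -0.3210, γ^t·E[r] = -0.157290, running G = -0.690290
t=3: π = [0.1828, 0.2399, 0.1982, 0.2208, 0.1583], E[r] = -0.2987, γ^t·E[r] = -0.102454, running G = -0.792744
t=4: π = [0.1823, 0.2398, 0.1976, 0.2226, 0.1577], E[r] = -0.3028, γ^t·E[r] = -0.072712, running G = -0.865456
t=5: π = [0.1825, 0.2398, 0.1975, 0.2224, 0.1578], E[r] = -0.3020, γ^t·E[r] = -0.050764, running G = -0.916220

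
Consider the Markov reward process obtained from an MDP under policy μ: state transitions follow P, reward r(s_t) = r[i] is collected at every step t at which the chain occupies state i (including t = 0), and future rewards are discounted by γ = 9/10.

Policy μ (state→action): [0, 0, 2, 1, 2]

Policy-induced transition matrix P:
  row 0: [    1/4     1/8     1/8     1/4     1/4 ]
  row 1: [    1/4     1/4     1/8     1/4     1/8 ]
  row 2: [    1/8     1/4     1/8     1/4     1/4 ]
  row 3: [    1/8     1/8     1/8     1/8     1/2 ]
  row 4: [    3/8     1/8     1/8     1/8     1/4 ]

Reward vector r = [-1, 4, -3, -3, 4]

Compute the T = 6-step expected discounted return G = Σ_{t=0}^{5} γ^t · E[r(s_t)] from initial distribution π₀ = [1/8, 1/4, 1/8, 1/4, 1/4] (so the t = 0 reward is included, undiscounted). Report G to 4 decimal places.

G = 2.8813

t=0: π = [0.1250, 0.2500, 0.1250, 0.2500, 0.2500], E[r] = 0.7500, γ^t·E[r] = 0.750000, running G = 0.750000
t=1: π = [0.2344, 0.1719, 0.1250, 0.1875, 0.2813], E[r] = 0.6406, γ^t·E[r] = 0.576563, running G = 1.326563
t=2: π = [0.2461, 0.1621, 0.1250, 0.1914, 0.2754], E[r] = 0.5547, γ^t·E[r] = 0.449297, running G = 1.775859
t=3: π = [0.2449, 0.1609, 0.1250, 0.1917, 0.2776], E[r] = 0.5591, γ^t·E[r] = 0.407571, running G = 2.183430
t=4: π = [0.2451, 0.1607, 0.1250, 0.1913, 0.2778], E[r] = 0.5600, γ^t·E[r] = 0.367414, running G = 2.550845
t=5: π = [0.2452, 0.1607, 0.1250, 0.1914, 0.2777], E[r] = 0.5596, γ^t·E[r] = 0.330434, running G = 2.881279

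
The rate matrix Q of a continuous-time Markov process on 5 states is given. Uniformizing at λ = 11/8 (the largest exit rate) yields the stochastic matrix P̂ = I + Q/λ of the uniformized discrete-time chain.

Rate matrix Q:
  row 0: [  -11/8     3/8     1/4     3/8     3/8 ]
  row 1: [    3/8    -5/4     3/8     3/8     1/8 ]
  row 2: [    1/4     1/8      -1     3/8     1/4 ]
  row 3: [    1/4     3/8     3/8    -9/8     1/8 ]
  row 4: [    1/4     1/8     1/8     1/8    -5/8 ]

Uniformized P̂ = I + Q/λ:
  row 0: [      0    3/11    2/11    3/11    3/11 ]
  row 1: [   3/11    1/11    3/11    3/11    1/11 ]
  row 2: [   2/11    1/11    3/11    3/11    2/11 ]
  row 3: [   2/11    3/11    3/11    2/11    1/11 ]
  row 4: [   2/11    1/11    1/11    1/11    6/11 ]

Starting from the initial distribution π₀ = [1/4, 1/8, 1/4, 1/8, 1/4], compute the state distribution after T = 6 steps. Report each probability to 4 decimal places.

π = [0.1661, 0.1587, 0.2108, 0.2071, 0.2573]

t=0: π = [0.2500, 0.1250, 0.2500, 0.1250, 0.2500]
t=1: π = [0.1477, 0.1591, 0.2045, 0.2159, 0.2727]
t=2: π = [0.1694, 0.1570, 0.2097, 0.2035, 0.2603]
t=3: π = [0.1653, 0.1587, 0.2100, 0.2069, 0.2591]
t=4: π = [0.1662, 0.1586, 0.2106, 0.2068, 0.2578]
t=5: π = [0.1660, 0.1587, 0.2107, 0.2070, 0.2575]
t=6: π = [0.1661, 0.1587, 0.2108, 0.2071, 0.2573]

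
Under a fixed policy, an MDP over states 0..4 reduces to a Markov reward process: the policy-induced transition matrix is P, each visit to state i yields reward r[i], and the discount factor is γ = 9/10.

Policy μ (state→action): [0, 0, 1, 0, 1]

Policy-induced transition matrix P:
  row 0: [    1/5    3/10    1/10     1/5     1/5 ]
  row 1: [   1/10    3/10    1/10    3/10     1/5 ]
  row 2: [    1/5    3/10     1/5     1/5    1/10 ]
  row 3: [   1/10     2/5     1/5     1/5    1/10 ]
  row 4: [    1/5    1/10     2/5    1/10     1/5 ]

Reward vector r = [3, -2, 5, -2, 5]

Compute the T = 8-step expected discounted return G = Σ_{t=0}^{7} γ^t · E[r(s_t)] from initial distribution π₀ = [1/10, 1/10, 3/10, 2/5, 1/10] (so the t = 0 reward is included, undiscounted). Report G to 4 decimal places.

G = 6.6884

t=0: π = [0.1000, 0.1000, 0.3000, 0.4000, 0.1000], E[r] = 1.3000, γ^t·E[r] = 1.300000, running G = 1.300000
t=1: π = [0.1500, 0.3200, 0.2000, 0.2000, 0.1300], E[r] = 1.0600, γ^t·E[r] = 0.954000, running G = 2.254000
t=2: π = [0.1480, 0.2940, 0.1790, 0.2190, 0.1600], E[r] = 1.1130, γ^t·E[r] = 0.901530, running G = 3.155530
t=3: π = [0.1487, 0.2899, 0.1878, 0.2134, 0.1602], E[r] = 1.1795, γ^t·E[r] = 0.859856, running G = 4.015386
t=4: π = [0.1497, 0.2893, 0.1882, 0.2130, 0.1599], E[r] = 1.1848, γ^t·E[r] = 0.777328, running G = 4.792713
t=5: π = [0.1498, 0.2893, 0.1881, 0.2129, 0.1599], E[r] = 1.1846, γ^t·E[r] = 0.699502, running G = 5.492215
t=6: π = [0.1498, 0.2893, 0.1881, 0.2129, 0.1599], E[r] = 1.1846, γ^t·E[r] = 0.629559, running G = 6.121775
t=7: π = [0.1498, 0.2893, 0.1881, 0.2129, 0.1599], E[r] = 1.1847, γ^t·E[r] = 0.566617, running G = 6.688391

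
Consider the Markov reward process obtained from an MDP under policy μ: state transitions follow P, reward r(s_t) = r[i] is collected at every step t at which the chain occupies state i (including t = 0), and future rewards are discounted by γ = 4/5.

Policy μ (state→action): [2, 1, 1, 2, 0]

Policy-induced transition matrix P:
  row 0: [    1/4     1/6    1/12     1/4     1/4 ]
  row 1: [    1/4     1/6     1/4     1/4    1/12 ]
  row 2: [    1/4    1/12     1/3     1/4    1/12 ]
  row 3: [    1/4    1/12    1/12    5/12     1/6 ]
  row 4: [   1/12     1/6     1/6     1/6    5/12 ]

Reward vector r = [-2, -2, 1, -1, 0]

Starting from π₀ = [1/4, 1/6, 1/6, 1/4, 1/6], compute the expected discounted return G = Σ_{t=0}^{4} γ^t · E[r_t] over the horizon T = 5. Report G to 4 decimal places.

G = -2.8306

t=0: π = [0.2500, 0.1667, 0.1667, 0.2500, 0.1667], E[r] = -0.9167, γ^t·E[r] = -0.916667, running G = -0.916667
t=1: π = [0.2222, 0.1319, 0.1667, 0.2778, 0.2014], E[r] = -0.8194, γ^t·E[r] = -0.655556, running G = -1.572222
t=2: π = [0.2164, 0.1296, 0.1638, 0.2795, 0.2106], E[r] = -0.8079, γ^t·E[r] = -0.517037, running G = -2.089259
t=3: π = [0.2149, 0.1297, 0.1634, 0.2790, 0.2129], E[r] = -0.8048, γ^t·E[r] = -0.412074, running G = -2.501333
t=4: π = [0.2145, 0.1298, 0.1636, 0.2788, 0.2134], E[r] = -0.8038, γ^t·E[r] = -0.329246, running G = -2.830579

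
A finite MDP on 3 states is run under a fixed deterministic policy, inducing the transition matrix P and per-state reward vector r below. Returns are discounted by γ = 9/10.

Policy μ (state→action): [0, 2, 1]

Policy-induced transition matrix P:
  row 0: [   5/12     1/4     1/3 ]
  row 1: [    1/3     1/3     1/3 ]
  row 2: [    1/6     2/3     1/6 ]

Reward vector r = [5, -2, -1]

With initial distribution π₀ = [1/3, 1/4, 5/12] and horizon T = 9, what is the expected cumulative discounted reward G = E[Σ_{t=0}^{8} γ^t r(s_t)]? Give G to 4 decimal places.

t=0: π = [0.3333, 0.2500, 0.4167], E[r] = 0.7500, γ^t·E[r] = 0.750000, running G = 0.750000
t=1: π = [0.2917, 0.4444, 0.2639], E[r] = 0.3056, γ^t·E[r] = 0.275000, running G = 1.025000
t=2: π = [0.3137, 0.3970, 0.2894], E[r] = 0.4850, γ^t·E[r] = 0.392813, running G = 1.417813
t=3: π = [0.3112, 0.4036, 0.2851], E[r] = 0.4638, γ^t·E[r] = 0.338133, running G = 1.755945
t=4: π = [0.3118, 0.4024, 0.2858], E[r] = 0.4681, γ^t·E[r] = 0.307109, running G = 2.063054
t=5: π = [0.3117, 0.4026, 0.2857], E[r] = 0.4674, γ^t·E[r] = 0.276016, running G = 2.339070
t=6: π = [0.3117, 0.4026, 0.2857], E[r] = 0.4675, γ^t·E[r] = 0.248474, running G = 2.587545
t=7: π = [0.3117, 0.4026, 0.2857], E[r] = 0.4675, γ^t·E[r] = 0.223618, running G = 2.811163
t=8: π = [0.3117, 0.4026, 0.2857], E[r] = 0.4675, γ^t·E[r] = 0.201258, running G = 3.012420

G = 3.0124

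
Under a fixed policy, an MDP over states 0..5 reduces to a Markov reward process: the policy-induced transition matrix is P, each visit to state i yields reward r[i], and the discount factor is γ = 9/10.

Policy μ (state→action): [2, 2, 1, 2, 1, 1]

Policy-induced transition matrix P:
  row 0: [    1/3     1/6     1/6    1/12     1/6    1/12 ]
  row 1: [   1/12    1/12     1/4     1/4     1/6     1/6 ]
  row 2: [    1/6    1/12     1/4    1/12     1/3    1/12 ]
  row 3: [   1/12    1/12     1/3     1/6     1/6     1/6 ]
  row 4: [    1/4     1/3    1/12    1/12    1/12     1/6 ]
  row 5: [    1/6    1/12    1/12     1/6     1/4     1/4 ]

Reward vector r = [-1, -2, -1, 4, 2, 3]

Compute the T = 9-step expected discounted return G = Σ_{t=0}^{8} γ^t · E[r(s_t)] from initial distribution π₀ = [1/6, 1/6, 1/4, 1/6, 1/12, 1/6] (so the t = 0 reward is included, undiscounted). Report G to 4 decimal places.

G = 4.1621

t=0: π = [0.1667, 0.1667, 0.2500, 0.1667, 0.0833, 0.1667], E[r] = 0.5833, γ^t·E[r] = 0.583333, running G = 0.583333
t=1: π = [0.1736, 0.1181, 0.2083, 0.1389, 0.2153, 0.1458], E[r] = 0.8056, γ^t·E[r] = 0.725000, running G = 1.308333
t=2: π = [0.1921, 0.1516, 0.1869, 0.1267, 0.1956, 0.1470], E[r] = 0.6568, γ^t·E[r] = 0.532031, running G = 1.840365
t=3: π = [0.1918, 0.1482, 0.1875, 0.1314, 0.1938, 0.1473], E[r] = 0.6794, γ^t·E[r] = 0.495316, running G = 2.335681
t=4: π = [0.1915, 0.1478, 0.1881, 0.1313, 0.1940, 0.1473], E[r] = 0.6801, γ^t·E[r] = 0.446191, running G = 2.781872
t=5: π = [0.1915, 0.1478, 0.1881, 0.1312, 0.1941, 0.1473], E[r] = 0.6797, γ^t·E[r] = 0.401368, running G = 3.183240
t=6: π = [0.1915, 0.1478, 0.1881, 0.1312, 0.1941, 0.1473], E[r] = 0.6796, γ^t·E[r] = 0.361183, running G = 3.544423
t=7: π = [0.1915, 0.1478, 0.1881, 0.1312, 0.1941, 0.1473], E[r] = 0.6796, γ^t·E[r] = 0.325072, running G = 3.869494
t=8: π = [0.1915, 0.1478, 0.1881, 0.1312, 0.1941, 0.1473], E[r] = 0.6796, γ^t·E[r] = 0.292565, running G = 4.162059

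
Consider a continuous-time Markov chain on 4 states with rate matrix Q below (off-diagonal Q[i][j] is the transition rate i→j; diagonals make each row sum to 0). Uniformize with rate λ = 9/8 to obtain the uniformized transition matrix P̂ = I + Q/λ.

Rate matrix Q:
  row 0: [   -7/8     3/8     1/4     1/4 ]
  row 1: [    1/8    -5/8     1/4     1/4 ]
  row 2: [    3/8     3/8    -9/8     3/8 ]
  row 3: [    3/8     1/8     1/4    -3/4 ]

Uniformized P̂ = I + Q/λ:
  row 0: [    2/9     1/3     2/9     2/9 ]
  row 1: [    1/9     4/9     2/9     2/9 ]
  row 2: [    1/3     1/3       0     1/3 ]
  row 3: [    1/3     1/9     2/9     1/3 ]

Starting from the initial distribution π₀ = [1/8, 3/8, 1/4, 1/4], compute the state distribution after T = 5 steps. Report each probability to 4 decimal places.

π = [0.2387, 0.3068, 0.1818, 0.2727]

t=0: π = [0.1250, 0.3750, 0.2500, 0.2500]
t=1: π = [0.2361, 0.3194, 0.1667, 0.2778]
t=2: π = [0.2361, 0.3071, 0.1852, 0.2716]
t=3: π = [0.2389, 0.3071, 0.1811, 0.2730]
t=4: π = [0.2385, 0.3068, 0.1820, 0.2727]
t=5: π = [0.2387, 0.3068, 0.1818, 0.2727]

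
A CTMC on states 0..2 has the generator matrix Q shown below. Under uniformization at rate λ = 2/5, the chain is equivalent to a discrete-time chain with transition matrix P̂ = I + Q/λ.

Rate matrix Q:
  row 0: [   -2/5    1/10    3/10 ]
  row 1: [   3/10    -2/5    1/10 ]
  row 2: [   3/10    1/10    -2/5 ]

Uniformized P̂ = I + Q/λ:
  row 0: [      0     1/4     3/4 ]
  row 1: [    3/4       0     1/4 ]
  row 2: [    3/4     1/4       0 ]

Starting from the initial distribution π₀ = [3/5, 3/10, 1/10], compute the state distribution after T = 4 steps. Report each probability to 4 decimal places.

π = [0.4828, 0.2004, 0.3168]

t=0: π = [0.6000, 0.3000, 0.1000]
t=1: π = [0.3000, 0.1750, 0.5250]
t=2: π = [0.5250, 0.2063, 0.2688]
t=3: π = [0.3563, 0.1984, 0.4453]
t=4: π = [0.4828, 0.2004, 0.3168]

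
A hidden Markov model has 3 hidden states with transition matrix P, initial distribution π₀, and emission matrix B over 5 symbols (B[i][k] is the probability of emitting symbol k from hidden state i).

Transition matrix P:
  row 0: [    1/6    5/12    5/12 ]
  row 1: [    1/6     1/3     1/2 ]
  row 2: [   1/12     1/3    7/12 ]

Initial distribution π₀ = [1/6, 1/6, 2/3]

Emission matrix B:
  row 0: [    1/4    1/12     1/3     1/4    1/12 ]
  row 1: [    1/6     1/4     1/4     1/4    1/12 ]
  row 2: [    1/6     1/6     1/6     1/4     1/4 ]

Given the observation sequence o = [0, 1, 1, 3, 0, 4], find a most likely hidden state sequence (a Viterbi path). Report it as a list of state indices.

path = [2, 2, 2, 2, 2, 2]

t=0: δ = [4.167e-02, 2.778e-02, 1.111e-01]  (obs o_0=0)
t=1: δ = [7.716e-04, 9.259e-03, 1.080e-02]  ψ = [2, 2, 2]  (obs o_1=1)
t=2: δ = [1.286e-04, 9.002e-04, 1.050e-03]  ψ = [1, 2, 2]  (obs o_2=1)
t=3: δ = [3.751e-05, 8.752e-05, 1.532e-04]  ψ = [1, 2, 2]  (obs o_3=3)
t=4: δ = [3.647e-06, 8.509e-06, 1.489e-05]  ψ = [1, 2, 2]  (obs o_4=0)
t=5: δ = [1.182e-07, 4.136e-07, 2.172e-06]  ψ = [1, 2, 2]  (obs o_5=4)
backtrack: best end state = 2; path = [2, 2, 2, 2, 2, 2]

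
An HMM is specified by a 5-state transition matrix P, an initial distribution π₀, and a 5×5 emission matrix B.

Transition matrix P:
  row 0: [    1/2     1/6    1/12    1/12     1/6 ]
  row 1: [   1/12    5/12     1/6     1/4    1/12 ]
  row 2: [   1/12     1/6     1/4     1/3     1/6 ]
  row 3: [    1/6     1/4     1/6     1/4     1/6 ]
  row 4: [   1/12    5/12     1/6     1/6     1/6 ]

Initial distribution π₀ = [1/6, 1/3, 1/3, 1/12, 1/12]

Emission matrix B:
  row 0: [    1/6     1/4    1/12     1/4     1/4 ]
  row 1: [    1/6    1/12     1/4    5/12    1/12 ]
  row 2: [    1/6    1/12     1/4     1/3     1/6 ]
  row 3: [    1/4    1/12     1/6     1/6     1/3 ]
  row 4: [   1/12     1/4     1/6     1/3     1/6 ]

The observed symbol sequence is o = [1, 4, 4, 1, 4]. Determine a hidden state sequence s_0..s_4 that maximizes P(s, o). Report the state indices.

path = [0, 0, 0, 0, 0]

t=0: δ = [4.167e-02, 2.778e-02, 2.778e-02, 6.944e-03, 2.083e-02]  (obs o_0=1)
t=1: δ = [5.208e-03, 9.645e-04, 1.157e-03, 3.086e-03, 1.157e-03]  ψ = [0, 1, 2, 2, 0]  (obs o_1=4)
t=2: δ = [6.510e-04, 7.234e-05, 8.573e-05, 2.572e-04, 1.447e-04]  ψ = [0, 0, 3, 3, 0]  (obs o_2=4)
t=3: δ = [8.138e-05, 9.042e-06, 4.521e-06, 5.358e-06, 2.713e-05]  ψ = [0, 0, 0, 3, 0]  (obs o_3=1)
t=4: δ = [1.017e-05, 1.130e-06, 1.130e-06, 2.261e-06, 2.261e-06]  ψ = [0, 0, 0, 0, 0]  (obs o_4=4)
backtrack: best end state = 0; path = [0, 0, 0, 0, 0]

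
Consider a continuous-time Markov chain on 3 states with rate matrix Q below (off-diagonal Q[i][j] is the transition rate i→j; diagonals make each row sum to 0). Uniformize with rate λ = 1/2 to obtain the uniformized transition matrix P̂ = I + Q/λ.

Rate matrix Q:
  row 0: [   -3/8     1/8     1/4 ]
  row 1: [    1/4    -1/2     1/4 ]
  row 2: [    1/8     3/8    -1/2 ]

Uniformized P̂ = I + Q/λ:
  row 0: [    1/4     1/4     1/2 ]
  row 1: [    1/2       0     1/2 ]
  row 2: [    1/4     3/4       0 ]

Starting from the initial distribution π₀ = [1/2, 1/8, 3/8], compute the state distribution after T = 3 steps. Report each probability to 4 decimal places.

π = [0.3262, 0.3457, 0.3281]

t=0: π = [0.5000, 0.1250, 0.3750]
t=1: π = [0.2813, 0.4063, 0.3125]
t=2: π = [0.3516, 0.3047, 0.3438]
t=3: π = [0.3262, 0.3457, 0.3281]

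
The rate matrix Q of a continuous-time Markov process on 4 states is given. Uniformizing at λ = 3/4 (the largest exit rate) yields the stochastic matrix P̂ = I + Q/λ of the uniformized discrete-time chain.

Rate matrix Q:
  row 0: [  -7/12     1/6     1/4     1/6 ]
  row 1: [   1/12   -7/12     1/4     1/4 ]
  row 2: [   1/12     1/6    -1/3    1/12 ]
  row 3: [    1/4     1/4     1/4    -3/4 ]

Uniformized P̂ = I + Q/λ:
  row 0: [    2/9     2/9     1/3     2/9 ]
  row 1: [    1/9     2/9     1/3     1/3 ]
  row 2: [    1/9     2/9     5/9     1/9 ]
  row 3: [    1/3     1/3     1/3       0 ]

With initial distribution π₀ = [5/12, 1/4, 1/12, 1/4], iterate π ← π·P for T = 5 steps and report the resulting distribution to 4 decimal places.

π = [0.1663, 0.2406, 0.4284, 0.1648]

t=0: π = [0.4167, 0.2500, 0.0833, 0.2500]
t=1: π = [0.2130, 0.2500, 0.3519, 0.1852]
t=2: π = [0.1759, 0.2428, 0.4115, 0.1698]
t=3: π = [0.1684, 0.2411, 0.4248, 0.1658]
t=4: π = [0.1667, 0.2406, 0.4277, 0.1650]
t=5: π = [0.1663, 0.2406, 0.4284, 0.1648]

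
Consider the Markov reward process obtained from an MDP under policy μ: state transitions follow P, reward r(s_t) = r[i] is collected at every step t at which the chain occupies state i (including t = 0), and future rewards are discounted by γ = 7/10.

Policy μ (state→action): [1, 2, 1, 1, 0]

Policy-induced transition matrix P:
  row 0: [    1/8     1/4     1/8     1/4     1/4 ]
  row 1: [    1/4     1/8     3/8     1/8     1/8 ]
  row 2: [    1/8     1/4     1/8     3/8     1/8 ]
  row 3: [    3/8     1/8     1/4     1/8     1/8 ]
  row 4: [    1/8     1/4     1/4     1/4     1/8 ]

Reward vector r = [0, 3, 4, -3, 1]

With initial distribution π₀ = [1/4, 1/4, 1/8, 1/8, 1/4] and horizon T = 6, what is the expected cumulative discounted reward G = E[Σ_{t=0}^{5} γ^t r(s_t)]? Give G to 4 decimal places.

G = 3.0393

t=0: π = [0.2500, 0.2500, 0.1250, 0.1250, 0.2500], E[r] = 1.1250, γ^t·E[r] = 1.125000, running G = 1.125000
t=1: π = [0.1875, 0.2031, 0.2344, 0.2188, 0.1563], E[r] = 1.0469, γ^t·E[r] = 0.732813, running G = 1.857813
t=2: π = [0.2051, 0.1973, 0.2227, 0.2266, 0.1484], E[r] = 0.9512, γ^t·E[r] = 0.466074, running G = 2.323887
t=3: π = [0.2063, 0.1970, 0.2212, 0.2249, 0.1506], E[r] = 0.9519, γ^t·E[r] = 0.326503, running G = 2.650390
t=4: π = [0.2058, 0.1973, 0.2212, 0.2249, 0.1508], E[r] = 0.9526, γ^t·E[r] = 0.228721, running G = 2.879111
t=5: π = [0.2059, 0.1972, 0.2213, 0.2249, 0.1507], E[r] = 0.9529, γ^t·E[r] = 0.160154, running G = 3.039265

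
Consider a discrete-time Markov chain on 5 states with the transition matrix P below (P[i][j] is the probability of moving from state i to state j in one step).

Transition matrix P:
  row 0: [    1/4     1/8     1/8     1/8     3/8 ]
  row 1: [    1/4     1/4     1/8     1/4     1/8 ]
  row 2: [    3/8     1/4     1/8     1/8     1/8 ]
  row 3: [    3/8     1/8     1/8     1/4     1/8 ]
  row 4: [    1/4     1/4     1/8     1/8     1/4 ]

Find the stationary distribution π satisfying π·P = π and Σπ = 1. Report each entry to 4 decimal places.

π = [0.2869, 0.1928, 0.1250, 0.1704, 0.2248]

Balance equations π_j = Σ_i π_i·P[i][j]:
  π_0 = 1/4·π_0 + 1/4·π_1 + 3/8·π_2 + 3/8·π_3 + 1/4·π_4
  π_1 = 1/8·π_0 + 1/4·π_1 + 1/4·π_2 + 1/8·π_3 + 1/4·π_4
  π_2 = 1/8·π_0 + 1/8·π_1 + 1/8·π_2 + 1/8·π_3 + 1/8·π_4
  π_3 = 1/8·π_0 + 1/4·π_1 + 1/8·π_2 + 1/4·π_3 + 1/8·π_4
  normalize: π_0 + π_1 + π_2 + π_3 + π_4 = 1
Solving the linear system gives exactly π = [1049/3656, 705/3656, 1/8, 623/3656, 411/1828].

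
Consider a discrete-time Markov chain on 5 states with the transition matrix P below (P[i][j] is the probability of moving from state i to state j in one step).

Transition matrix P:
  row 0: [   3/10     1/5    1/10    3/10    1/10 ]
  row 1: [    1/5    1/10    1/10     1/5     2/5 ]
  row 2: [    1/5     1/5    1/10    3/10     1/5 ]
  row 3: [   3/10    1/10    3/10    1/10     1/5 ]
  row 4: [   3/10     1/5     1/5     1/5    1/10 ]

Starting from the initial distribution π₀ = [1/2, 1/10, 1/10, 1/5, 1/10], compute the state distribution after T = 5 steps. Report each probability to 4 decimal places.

π = [0.2675, 0.1617, 0.1629, 0.2209, 0.1869]

t=0: π = [0.5000, 0.1000, 0.1000, 0.2000, 0.1000]
t=1: π = [0.2800, 0.1700, 0.1500, 0.2400, 0.1600]
t=2: π = [0.2680, 0.1590, 0.1640, 0.2190, 0.1900]
t=3: π = [0.2677, 0.1622, 0.1628, 0.2213, 0.1860]
t=4: π = [0.2675, 0.1617, 0.1629, 0.2209, 0.1871]
t=5: π = [0.2675, 0.1617, 0.1629, 0.2209, 0.1869]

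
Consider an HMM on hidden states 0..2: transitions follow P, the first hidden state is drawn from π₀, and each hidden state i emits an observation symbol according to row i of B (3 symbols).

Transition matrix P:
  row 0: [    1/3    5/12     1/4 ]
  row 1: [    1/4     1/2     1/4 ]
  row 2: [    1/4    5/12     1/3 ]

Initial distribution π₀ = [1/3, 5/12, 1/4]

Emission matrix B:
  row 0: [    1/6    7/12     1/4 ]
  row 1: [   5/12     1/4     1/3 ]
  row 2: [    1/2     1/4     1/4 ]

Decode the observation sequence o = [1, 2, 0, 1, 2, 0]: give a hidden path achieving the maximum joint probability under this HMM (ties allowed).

t=0: δ = [1.944e-01, 1.042e-01, 6.250e-02]  (obs o_0=1)
t=1: δ = [1.620e-02, 2.701e-02, 1.215e-02]  ψ = [0, 0, 0]  (obs o_1=2)
t=2: δ = [1.125e-03, 5.626e-03, 3.376e-03]  ψ = [1, 1, 1]  (obs o_2=0)
t=3: δ = [8.205e-04, 7.033e-04, 3.516e-04]  ψ = [1, 1, 1]  (obs o_3=1)
t=4: δ = [6.838e-05, 1.172e-04, 5.128e-05]  ψ = [0, 1, 0]  (obs o_4=2)
t=5: δ = [4.884e-06, 2.442e-05, 1.465e-05]  ψ = [1, 1, 1]  (obs o_5=0)
backtrack: best end state = 1; path = [0, 1, 1, 1, 1, 1]

path = [0, 1, 1, 1, 1, 1]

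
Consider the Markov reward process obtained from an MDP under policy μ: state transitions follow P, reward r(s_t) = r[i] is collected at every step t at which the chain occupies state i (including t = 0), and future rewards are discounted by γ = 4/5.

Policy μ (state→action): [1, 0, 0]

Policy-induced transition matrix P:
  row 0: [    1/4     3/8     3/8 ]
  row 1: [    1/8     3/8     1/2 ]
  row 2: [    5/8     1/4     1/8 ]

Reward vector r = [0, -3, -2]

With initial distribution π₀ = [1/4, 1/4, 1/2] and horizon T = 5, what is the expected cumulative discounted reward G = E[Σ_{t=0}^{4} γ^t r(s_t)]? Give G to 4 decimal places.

t=0: π = [0.2500, 0.2500, 0.5000], E[r] = -1.7500, γ^t·E[r] = -1.750000, running G = -1.750000
t=1: π = [0.4063, 0.3125, 0.2813], E[r] = -1.5000, γ^t·E[r] = -1.200000, running G = -2.950000
t=2: π = [0.3164, 0.3398, 0.3438], E[r] = -1.7070, γ^t·E[r] = -1.092500, running G = -4.042500
t=3: π = [0.3364, 0.3320, 0.3315], E[r] = -1.6592, γ^t·E[r] = -0.849500, running G = -4.892000
t=4: π = [0.3328, 0.3336, 0.3336], E[r] = -1.6679, γ^t·E[r] = -0.683175, running G = -5.575175

G = -5.5752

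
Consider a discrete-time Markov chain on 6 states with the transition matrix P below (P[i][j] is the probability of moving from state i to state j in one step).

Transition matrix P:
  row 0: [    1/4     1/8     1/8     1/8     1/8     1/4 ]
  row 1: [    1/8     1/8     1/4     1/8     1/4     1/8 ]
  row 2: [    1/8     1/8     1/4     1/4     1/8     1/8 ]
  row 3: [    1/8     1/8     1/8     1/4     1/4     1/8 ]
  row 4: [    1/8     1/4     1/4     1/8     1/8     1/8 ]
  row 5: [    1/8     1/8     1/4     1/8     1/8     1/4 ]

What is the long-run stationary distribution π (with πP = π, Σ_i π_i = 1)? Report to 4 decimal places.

Balance equations π_j = Σ_i π_i·P[i][j]:
  π_0 = 1/4·π_0 + 1/8·π_1 + 1/8·π_2 + 1/8·π_3 + 1/8·π_4 + 1/8·π_5
  π_1 = 1/8·π_0 + 1/8·π_1 + 1/8·π_2 + 1/8·π_3 + 1/4·π_4 + 1/8·π_5
  π_2 = 1/8·π_0 + 1/4·π_1 + 1/4·π_2 + 1/8·π_3 + 1/4·π_4 + 1/4·π_5
  π_3 = 1/8·π_0 + 1/8·π_1 + 1/4·π_2 + 1/4·π_3 + 1/8·π_4 + 1/8·π_5
  π_4 = 1/8·π_0 + 1/4·π_1 + 1/8·π_2 + 1/4·π_3 + 1/8·π_4 + 1/8·π_5
  normalize: π_0 + π_1 + π_2 + π_3 + π_4 + π_5 = 1
Solving the linear system gives exactly π = [1/7, 1220/8379, 4/19, 23/133, 1381/8379, 8/49].

π = [0.1429, 0.1456, 0.2105, 0.1729, 0.1648, 0.1633]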